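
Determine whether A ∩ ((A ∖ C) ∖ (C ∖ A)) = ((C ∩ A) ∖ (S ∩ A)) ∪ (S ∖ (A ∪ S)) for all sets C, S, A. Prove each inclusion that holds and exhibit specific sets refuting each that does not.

Both inclusions fail.

(⊆) This inclusion fails. Take C = ∅, S = ∅, A = {1}; then 1 ∈ A ∩ ((A ∖ C) ∖ (C ∖ A)) but 1 ∉ ((C ∩ A) ∖ (S ∩ A)) ∪ (S ∖ (A ∪ S)).

(⊇) This inclusion fails. Take C = {1}, S = ∅, A = {1}; then 1 ∈ ((C ∩ A) ∖ (S ∩ A)) ∪ (S ∖ (A ∪ S)) but 1 ∉ A ∩ ((A ∖ C) ∖ (C ∖ A)).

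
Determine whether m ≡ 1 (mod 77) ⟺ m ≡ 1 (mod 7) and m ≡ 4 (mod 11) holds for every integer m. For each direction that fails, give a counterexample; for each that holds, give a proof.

(⇒) This fails: m = 1 gives 1 ≡ 1 (mod 77) but 1 ≡ 1 (mod 11), so the conjunction on the right does not hold.

(⇐) This fails: m = 15 satisfies both congruences on the right (15 ≡ 1 mod 7 and 15 ≡ 4 mod 11) yet 15 ≡ 15 (mod 77), not 1.

Both directions fail.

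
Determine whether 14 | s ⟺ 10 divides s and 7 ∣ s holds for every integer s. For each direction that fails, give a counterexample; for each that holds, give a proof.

Only the reverse direction holds.

[⇒] This fails: take s = 14. Certainly 14 ∣ 14, but 10 ∤ 14.

[⇐] Suppose 10 ∣ s and 7 ∣ s. Any common multiple of 10 and 7 is a multiple of their lcm; here gcd(10, 7) = 1, so lcm(10, 7) = 10·7 = 70, so 70 ∣ s. Since 14 ∣ 70, it follows that 14 ∣ s.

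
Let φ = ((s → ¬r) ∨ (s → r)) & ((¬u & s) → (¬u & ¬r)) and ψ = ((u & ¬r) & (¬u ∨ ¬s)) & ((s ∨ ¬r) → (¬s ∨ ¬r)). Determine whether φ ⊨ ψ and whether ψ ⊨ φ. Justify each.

Only the reverse direction holds.

(→) This fails. Under u = F, s = F, r = F, the left side is true but the right side is false.

(←) Assume the antecedent. If u is true, the consequent reduces to true regardless of the other variables. If u is false, the antecedent cannot hold. Either way the consequent holds.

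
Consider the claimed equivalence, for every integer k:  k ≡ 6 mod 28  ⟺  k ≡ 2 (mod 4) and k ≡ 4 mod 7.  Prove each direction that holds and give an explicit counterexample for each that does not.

(⇒) This fails: k = 6 gives 6 ≡ 6 (mod 28) but 6 ≡ 6 (mod 7), so the conjunction on the right does not hold.

(⇐) This fails: k = 18 satisfies both congruences on the right (18 ≡ 2 mod 4 and 18 ≡ 4 mod 7) yet 18 ≡ 18 (mod 28), not 6.

Neither direction holds.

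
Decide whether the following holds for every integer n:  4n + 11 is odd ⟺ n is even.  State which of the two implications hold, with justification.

Only the reverse direction holds.

(→) This fails: take n = 5. Then 4n + 11 = 31, which is odd, yet n = 5 is odd, not even.

(←) Suppose n is even. Since 4 is even, 4n is even for every n, so 4n + 11 has the same parity as 11, which is odd. Hence 4n + 11 is odd.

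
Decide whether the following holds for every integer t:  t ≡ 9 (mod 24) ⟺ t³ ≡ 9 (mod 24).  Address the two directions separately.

(⇐) Suppose t³ ≡ 9 (mod 24). The only residue r in {0, …, 23} with r³ ≡ 9 (mod 24) is r = 9, so t ≡ 9 (mod 24).

(⇒) Suppose t ≡ 9 (mod 24). Write t = 24j + 9. Then (24j + 9)³ = 13824j³ + 15552j² + 5832j + 729 = 24(576j³ + 648j² + 243j + 30) + 9, so t³ ≡ 9 (mod 24).

Both implications hold.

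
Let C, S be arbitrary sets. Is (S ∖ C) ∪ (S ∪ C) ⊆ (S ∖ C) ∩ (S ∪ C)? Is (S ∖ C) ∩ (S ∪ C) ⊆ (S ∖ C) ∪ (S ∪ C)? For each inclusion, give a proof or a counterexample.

Only the reverse inclusion holds.

Forward inclusion. This inclusion fails. Take C = {1}, S = ∅; then 1 ∈ (S ∖ C) ∪ (S ∪ C) but 1 ∉ (S ∖ C) ∩ (S ∪ C).

Reverse inclusion. Let x ∈ (S ∖ C) ∩ (S ∪ C). Then x ∈ S and x ∉ C, from which x ∈ (S ∖ C) ∪ (S ∪ C).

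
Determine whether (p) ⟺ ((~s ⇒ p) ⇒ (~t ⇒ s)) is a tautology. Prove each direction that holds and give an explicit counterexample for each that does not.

(⇒) This fails. Under t = F, s = F, p = T, the left side is true but the right side is false.

(⇐) This fails. Under t = F, s = F, p = F, the left side is false but the right side is true.

Both directions fail.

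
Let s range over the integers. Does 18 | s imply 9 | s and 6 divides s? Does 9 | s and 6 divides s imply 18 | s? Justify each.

Forward direction. If 18 ∣ s, write s = 18q. Since 18 = 2·9, s = 9·(2q), so 9 ∣ s; and since 18 = 3·6, s = 6·(3q), so 6 ∣ s.

Converse. Suppose 9 ∣ s and 6 ∣ s. Any common multiple of 9 and 6 is a multiple of their lcm; here lcm(9, 6) = 9·6/gcd(9, 6) = 54/3 = 18, so 18 ∣ s.

Both directions hold.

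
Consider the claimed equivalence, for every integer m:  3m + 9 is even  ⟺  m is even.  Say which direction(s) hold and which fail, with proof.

(⇒) fails and (⇐) fails.

(⇒) This fails: m = 3 gives 3m + 9 = 18, which is even, but 3 is odd, not even.

(⇐) This also fails: m = 2 is even, but 3m + 9 = 15 is odd, not even.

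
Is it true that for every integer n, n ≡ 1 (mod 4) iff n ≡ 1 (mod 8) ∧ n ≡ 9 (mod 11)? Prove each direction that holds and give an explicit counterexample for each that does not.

[⇒] This fails: n = 1 gives 1 ≡ 1 (mod 4) but 1 ≡ 1 (mod 11), so the conjunction on the right does not hold.

[⇐] Conversely, if n ≡ 1 (mod 8) and n ≡ 9 (mod 11), then by the Chinese remainder theorem n ≡ 9 (mod 88). Since 9 ≡ 1 (mod 4) and 4 ∣ 88, we get n ≡ 1 (mod 4).

Not equivalent: only (⇐) holds.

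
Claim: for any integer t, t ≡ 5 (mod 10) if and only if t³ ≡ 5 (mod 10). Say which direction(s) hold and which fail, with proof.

(⇒) Suppose t ≡ 5 (mod 10). Write t = 10j + 5. Then (10j + 5)³ = 1000j³ + 1500j² + 750j + 125 = 10(100j³ + 150j² + 75j + 12) + 5, so t³ ≡ 5 (mod 10).

(⇐) Conversely, suppose t³ ≡ 5 (mod 10). The only residue r in {0, …, 9} with r³ ≡ 5 (mod 10) is r = 5, so t ≡ 5 (mod 10).

The biconditional holds.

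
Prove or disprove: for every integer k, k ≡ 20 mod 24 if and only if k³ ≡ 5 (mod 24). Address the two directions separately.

Neither implication holds.

[⇒] This fails: take k = 20. Then 20 ≡ 20 (mod 24), but 20³ = 8000 ≡ 8 (mod 24), not 5.

[⇐] This fails: take k = 5. Then 5³ = 125 ≡ 5 (mod 24), yet 5 ≡ 5 (mod 24), not 20.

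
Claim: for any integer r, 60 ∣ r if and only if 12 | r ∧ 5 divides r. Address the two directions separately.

(→) If 60 ∣ r, write r = 60q. Since 60 = 5·12, r = 12·(5q), so 12 ∣ r; and since 60 = 12·5, r = 5·(12q), so 5 ∣ r.

(←) Suppose 12 ∣ r and 5 ∣ r. Any common multiple of 12 and 5 is a multiple of their lcm; here gcd(12, 5) = 1, so lcm(12, 5) = 12·5 = 60, so 60 ∣ r.

Both directions hold.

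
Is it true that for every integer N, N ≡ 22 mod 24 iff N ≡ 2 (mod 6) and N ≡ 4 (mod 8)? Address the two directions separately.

(⟹) This fails: N = 22 gives 22 ≡ 22 (mod 24) but 22 ≡ 4 (mod 6), so the conjunction on the right does not hold.

(⟸) This fails: N = 20 satisfies both congruences on the right (20 ≡ 2 mod 6 and 20 ≡ 4 mod 8) yet 20 ≡ 20 (mod 24), not 22.

(⇒) fails and (⇐) fails.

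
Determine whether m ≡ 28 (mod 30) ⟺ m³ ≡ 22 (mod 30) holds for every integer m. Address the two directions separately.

Both directions hold.

(→) Suppose m ≡ 28 (mod 30). Write m = 30j + 28. Then (30j + 28)³ = 27000j³ + 75600j² + 70560j + 21952 = 30(900j³ + 2520j² + 2352j + 731) + 22, so m³ ≡ 22 (mod 30).

(←) Conversely, suppose m³ ≡ 22 (mod 30). The only residue r in {0, …, 29} with r³ ≡ 22 (mod 30) is r = 28, so m ≡ 28 (mod 30).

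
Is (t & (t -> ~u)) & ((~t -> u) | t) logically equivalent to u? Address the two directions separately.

Both directions fail.

(⟹) This fails. Under u = F, t = T, the left side is true but the right side is false.

(⟸) This fails. Under u = T, t = F, the left side is false but the right side is true.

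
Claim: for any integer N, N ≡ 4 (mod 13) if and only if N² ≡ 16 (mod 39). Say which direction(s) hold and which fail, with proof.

[⇒] This fails: take N = 30. Then 30 ≡ 4 (mod 13), but 30² = 900 ≡ 3 (mod 39), not 16.

[⇐] This fails: take N = 22. Then 22² = 484 ≡ 16 (mod 39), yet 22 ≡ 9 (mod 13), not 4.

Neither direction holds.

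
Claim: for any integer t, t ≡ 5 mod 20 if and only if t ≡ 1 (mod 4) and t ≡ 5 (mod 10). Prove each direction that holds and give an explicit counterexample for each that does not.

Both directions hold.

[⇒] Suppose t ≡ 5 (mod 20); write t = 20j + 5. Since 4 ∣ 20, reducing mod 4 gives t ≡ 5 ≡ 1 (mod 4); since 10 ∣ 20, reducing mod 10 gives t ≡ 5 (mod 10).

[⇐] Conversely, if t ≡ 1 (mod 4) and t ≡ 5 (mod 10), then by the Chinese remainder theorem t ≡ 5 (mod 20). This is exactly t ≡ 5 (mod 20).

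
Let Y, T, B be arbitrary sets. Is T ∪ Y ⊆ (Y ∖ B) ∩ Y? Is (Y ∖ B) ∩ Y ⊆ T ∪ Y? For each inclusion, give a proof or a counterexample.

(⊆) fails; (⊇) holds.

(⊆) This inclusion fails. Take Y = ∅, T = {1}, B = ∅; then 1 ∈ T ∪ Y but 1 ∉ (Y ∖ B) ∩ Y.

(⊇) Let x ∈ (Y ∖ B) ∩ Y. Then either x ∈ Y and x ∉ T, B; or x ∈ Y ∩ T and x ∉ B. In each case x ∈ T ∪ Y, so (Y ∖ B) ∩ Y ⊆ T ∪ Y.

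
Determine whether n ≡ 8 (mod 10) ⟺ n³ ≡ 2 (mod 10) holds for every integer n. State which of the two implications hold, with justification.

(⇒) Suppose n ≡ 8 (mod 10). Write n = 10j + 8. Then (10j + 8)³ = 1000j³ + 2400j² + 1920j + 512 = 10(100j³ + 240j² + 192j + 51) + 2, so n³ ≡ 2 (mod 10).

(⇐) For the converse, argue contrapositively. If n ≢ 8 (mod 10), then n is congruent to one of 0, 1, 2, 3, 4, 5, 6, 7, 9 modulo 10, and these give n³ ≡ 0, 1, 8, 7, 4, 5, 6, 3, 9 respectively — never 2.

Both directions hold.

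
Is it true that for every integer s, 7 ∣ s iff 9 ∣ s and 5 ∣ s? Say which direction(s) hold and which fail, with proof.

(→) This fails: take s = 7. Certainly 7 ∣ 7, but 9 ∤ 7.

(←) This fails: take s = 45. Both 9 ∣ 45 and 5 ∣ 45, yet 45 is not a multiple of 7 (since 45 = 6·7 + 3), so 7 ∤ 45.

Neither implication holds.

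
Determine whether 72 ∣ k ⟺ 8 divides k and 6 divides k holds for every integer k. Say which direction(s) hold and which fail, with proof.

(←) This fails: take k = 24. Both 8 ∣ 24 and 6 ∣ 24, yet 24 is not a multiple of 72 (since 24 = 0·72 + 24), so 72 ∤ 24.

(→) If 72 ∣ k, write k = 72q. Since 72 = 9·8, k = 8·(9q), so 8 ∣ k; and since 72 = 12·6, k = 6·(12q), so 6 ∣ k.

The forward direction holds; the converse fails.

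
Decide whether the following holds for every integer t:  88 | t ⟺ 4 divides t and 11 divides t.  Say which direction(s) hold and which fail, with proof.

(←) This fails: take t = 44. Both 4 ∣ 44 and 11 ∣ 44, yet 44 is not a multiple of 88 (since 44 = 0·88 + 44), so 88 ∤ 44.

(→) If 88 ∣ t, write t = 88q. Since 88 = 22·4, t = 4·(22q), so 4 ∣ t; and since 88 = 8·11, t = 11·(8q), so 11 ∣ t.

Only the forward implication holds.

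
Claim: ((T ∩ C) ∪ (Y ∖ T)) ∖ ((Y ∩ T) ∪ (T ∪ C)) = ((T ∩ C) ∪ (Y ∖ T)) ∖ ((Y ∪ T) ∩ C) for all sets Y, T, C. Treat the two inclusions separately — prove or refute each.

(⟸) Let x ∈ ((T ∩ C) ∪ (Y ∖ T)) ∖ ((Y ∪ T) ∩ C). Then x ∈ Y and x ∉ T, C, from which x ∈ ((T ∩ C) ∪ (Y ∖ T)) ∖ ((Y ∩ T) ∪ (T ∪ C)).

(⟹) Let x ∈ ((T ∩ C) ∪ (Y ∖ T)) ∖ ((Y ∩ T) ∪ (T ∪ C)). Then x ∈ Y and x ∉ T, C, from which x ∈ ((T ∩ C) ∪ (Y ∖ T)) ∖ ((Y ∪ T) ∩ C).

Both inclusions hold.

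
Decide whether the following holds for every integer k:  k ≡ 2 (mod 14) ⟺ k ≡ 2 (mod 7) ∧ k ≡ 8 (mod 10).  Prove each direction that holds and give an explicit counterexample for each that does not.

The forward direction fails; the converse holds.

(→) This fails: k = 2 gives 2 ≡ 2 (mod 14) but 2 ≡ 2 (mod 10), so the conjunction on the right does not hold.

(←) Conversely, if k ≡ 2 (mod 7) and k ≡ 8 (mod 10), then by the Chinese remainder theorem k ≡ 58 (mod 70). Since 58 ≡ 2 (mod 14) and 14 ∣ 70, we get k ≡ 2 (mod 14).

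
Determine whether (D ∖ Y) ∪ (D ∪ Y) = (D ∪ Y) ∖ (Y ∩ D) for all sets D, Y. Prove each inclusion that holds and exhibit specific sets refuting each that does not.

(⊆) This inclusion fails. Take D = {1}, Y = {1}; then 1 ∈ (D ∖ Y) ∪ (D ∪ Y) but 1 ∉ (D ∪ Y) ∖ (Y ∩ D).

(⊇) Let x ∈ (D ∪ Y) ∖ (Y ∩ D). Then either x ∈ D and x ∉ Y; or x ∈ Y and x ∉ D. In each case x ∈ (D ∖ Y) ∪ (D ∪ Y), so (D ∪ Y) ∖ (Y ∩ D) ⊆ (D ∖ Y) ∪ (D ∪ Y).

Only the reverse inclusion holds.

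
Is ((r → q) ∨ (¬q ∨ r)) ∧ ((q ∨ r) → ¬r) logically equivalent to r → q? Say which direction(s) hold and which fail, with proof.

(⟸) This fails. Under r = T, q = T, the left side is false but the right side is true.

(⟹) Assume the antecedent. If r is true, the antecedent cannot hold. If r is false, r → q reduces to true regardless of the other variables. Either way r → q holds.

Not equivalent: only (⇒) holds.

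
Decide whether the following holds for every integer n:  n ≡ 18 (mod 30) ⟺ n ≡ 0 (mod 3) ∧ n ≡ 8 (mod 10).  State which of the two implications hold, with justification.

(⟹) Suppose n ≡ 18 (mod 30); write n = 30j + 18. Since 3 ∣ 30, reducing mod 3 gives n ≡ 18 ≡ 0 (mod 3); since 10 ∣ 30, reducing mod 10 gives n ≡ 18 ≡ 8 (mod 10).

(⟸) Conversely, if n ≡ 0 (mod 3) and n ≡ 8 (mod 10), then by the Chinese remainder theorem n ≡ 18 (mod 30). This is exactly n ≡ 18 (mod 30).

Both directions hold; the statement is true.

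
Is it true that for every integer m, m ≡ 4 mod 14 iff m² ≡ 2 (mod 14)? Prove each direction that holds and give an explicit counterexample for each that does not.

Only the forward implication holds.

Forward direction. Suppose m ≡ 4 mod 14. Write m = 14j + 4. Then (14j + 4)² = 196j² + 112j + 16 = 14(14j² + 8j + 1) + 2, so m² ≡ 2 (mod 14).

Converse. This fails: take m = 10. Then 10² = 100 ≡ 2 (mod 14), yet 10 ≡ 10 (mod 14), not 4.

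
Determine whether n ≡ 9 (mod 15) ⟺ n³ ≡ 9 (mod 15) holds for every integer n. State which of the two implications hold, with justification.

(⇐) Suppose n³ ≡ 9 (mod 15). The only residue r in {0, …, 14} with r³ ≡ 9 (mod 15) is r = 9, so n ≡ 9 (mod 15).

(⇒) Suppose n ≡ 9 (mod 15). Write n = 15j + 9. Then (15j + 9)³ = 3375j³ + 6075j² + 3645j + 729 = 15(225j³ + 405j² + 243j + 48) + 9, so n³ ≡ 9 (mod 15).

Both directions hold; the statement is true.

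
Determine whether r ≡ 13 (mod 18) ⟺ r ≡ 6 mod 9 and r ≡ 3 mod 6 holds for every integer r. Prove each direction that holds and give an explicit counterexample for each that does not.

[⇒] This fails: r = 13 gives 13 ≡ 13 (mod 18) but 13 ≡ 4 (mod 9), so the conjunction on the right does not hold.

[⇐] This fails: r = 15 satisfies both congruences on the right (15 ≡ 6 mod 9 and 15 ≡ 3 mod 6) yet 15 ≡ 15 (mod 18), not 13.

Neither implication holds.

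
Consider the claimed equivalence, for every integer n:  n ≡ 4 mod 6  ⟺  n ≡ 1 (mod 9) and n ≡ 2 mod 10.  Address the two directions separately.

(⇒) This fails: n = 64 gives 64 ≡ 4 (mod 6) but 64 ≡ 4 (mod 10), so the conjunction on the right does not hold.

(⇐) Conversely, if n ≡ 1 (mod 9) and n ≡ 2 (mod 10), then by the Chinese remainder theorem n ≡ 82 (mod 90). Since 82 ≡ 4 (mod 6) and 6 ∣ 90, we get n ≡ 4 (mod 6).

Not equivalent: only (⇐) holds.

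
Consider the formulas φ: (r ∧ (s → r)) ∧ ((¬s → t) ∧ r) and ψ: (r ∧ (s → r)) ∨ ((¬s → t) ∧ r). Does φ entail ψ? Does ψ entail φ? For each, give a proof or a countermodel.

(⇒) Assume the antecedent. If t is true, the antecedent forces (t = T, s = F, r = T) or (t = T, s = T, r = T), and (r ∧ (s → r)) ∨ ((¬s → t) ∧ r) holds there. If t is false, the antecedent forces (t = F, s = T, r = T), and (r ∧ (s → r)) ∨ ((¬s → t) ∧ r) holds there. Either way (r ∧ (s → r)) ∨ ((¬s → t) ∧ r) holds.

(⇐) This fails. Under t = F, s = F, r = T, the left side is false but the right side is true.

(⇒) holds; (⇐) fails.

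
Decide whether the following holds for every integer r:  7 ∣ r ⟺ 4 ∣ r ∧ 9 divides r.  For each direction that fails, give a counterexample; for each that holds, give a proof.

(⟹) This fails: take r = 7. Certainly 7 ∣ 7, but 4 ∤ 7.

(⟸) This fails: take r = 36. Both 4 ∣ 36 and 9 ∣ 36, yet 36 is not a multiple of 7 (since 36 = 5·7 + 1), so 7 ∤ 36.

Neither direction holds.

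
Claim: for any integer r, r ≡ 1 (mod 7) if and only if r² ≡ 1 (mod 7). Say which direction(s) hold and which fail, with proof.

Not equivalent: only (⇒) holds.

Forward direction. Suppose r ≡ 1 (mod 7). Write r = 7j + 1. Then (7j + 1)² = 49j² + 14j + 1 = 7(7j² + 2j) + 1, so r² ≡ 1 (mod 7).

Converse. This fails: take r = 6. Then 6² = 36 ≡ 1 (mod 7), yet 6 ≡ 6 (mod 7), not 1.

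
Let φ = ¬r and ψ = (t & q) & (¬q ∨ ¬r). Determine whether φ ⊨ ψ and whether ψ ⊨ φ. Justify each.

(⇒) fails; (⇐) holds.

(←) Assume the antecedent. If r is true, the antecedent cannot hold. If r is false, ¬r reduces to true regardless of the other variables. Either way ¬r holds.

(→) This fails. Under r = F, q = F, t = F, the left side is true but the right side is false.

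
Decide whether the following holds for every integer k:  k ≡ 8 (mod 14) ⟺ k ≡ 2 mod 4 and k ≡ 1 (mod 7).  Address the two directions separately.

The forward direction fails; the converse holds.

Forward direction. This fails: k = 8 gives 8 ≡ 8 (mod 14) but 8 ≡ 0 (mod 4), so the conjunction on the right does not hold.

Converse. If k ≡ 2 (mod 4) and k ≡ 1 (mod 7), then by the Chinese remainder theorem k ≡ 22 (mod 28). Since 22 ≡ 8 (mod 14) and 14 ∣ 28, we get k ≡ 8 (mod 14).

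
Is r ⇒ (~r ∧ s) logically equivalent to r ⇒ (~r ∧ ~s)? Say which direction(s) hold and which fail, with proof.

Both implications hold.

(⟹) Assume the antecedent. If s is true, the antecedent forces (s = T, r = F), and r ⇒ (~r ∧ ~s) holds there. If s is false, the antecedent forces (s = F, r = F), and r ⇒ (~r ∧ ~s) holds there. Either way r ⇒ (~r ∧ ~s) holds.

(⟸) Assume the antecedent. If s is true, the antecedent forces (s = T, r = F), and r ⇒ (~r ∧ s) holds there. If s is false, the antecedent forces (s = F, r = F), and r ⇒ (~r ∧ s) holds there. Either way r ⇒ (~r ∧ s) holds.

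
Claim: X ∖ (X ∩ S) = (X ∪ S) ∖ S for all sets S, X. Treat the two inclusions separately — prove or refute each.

(⊆) Let x ∈ X ∖ (X ∩ S). Then x ∈ X and x ∉ S, from which x ∈ (X ∪ S) ∖ S.

(⊇) Let x ∈ (X ∪ S) ∖ S. Then x ∈ X and x ∉ S, from which x ∈ X ∖ (X ∩ S).

Both inclusions hold; the sets are equal.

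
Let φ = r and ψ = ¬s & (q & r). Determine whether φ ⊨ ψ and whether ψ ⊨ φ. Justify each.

The forward direction fails; the converse holds.

(⇒) This fails. Under r = T, q = F, s = F, the left side is true but the right side is false.

(⇐) Assume the antecedent. If r is true, r reduces to true regardless of the other variables. If r is false, the antecedent cannot hold. Either way r holds.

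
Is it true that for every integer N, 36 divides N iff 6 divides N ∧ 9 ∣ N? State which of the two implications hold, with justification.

Forward direction. If 36 ∣ N, write N = 36q. Since 36 = 6·6, N = 6·(6q), so 6 ∣ N; and since 36 = 4·9, N = 9·(4q), so 9 ∣ N.

Converse. This fails: take N = 18. Both 6 ∣ 18 and 9 ∣ 18, yet 18 is not a multiple of 36 (since 18 = 0·36 + 18), so 36 ∤ 18.

Only the forward direction holds.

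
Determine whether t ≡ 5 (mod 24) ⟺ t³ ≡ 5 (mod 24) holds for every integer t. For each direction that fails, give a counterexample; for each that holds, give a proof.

(⟸) Suppose t³ ≡ 5 (mod 24). The only residue r in {0, …, 23} with r³ ≡ 5 (mod 24) is r = 5, so t ≡ 5 (mod 24).

(⟹) Suppose t ≡ 5 (mod 24). Write t = 24j + 5. Then (24j + 5)³ = 13824j³ + 8640j² + 1800j + 125 = 24(576j³ + 360j² + 75j + 5) + 5, so t³ ≡ 5 (mod 24).

The biconditional holds.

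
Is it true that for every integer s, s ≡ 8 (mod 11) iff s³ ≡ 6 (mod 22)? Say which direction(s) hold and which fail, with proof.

Not equivalent: only (⇐) holds.

(⟸) The residues r modulo 22 with r³ ≡ 6 (mod 22) are exactly {8}, and each is ≡ 8 (mod 11).

(⟹) This fails: take s = 19. Then 19 ≡ 8 (mod 11), but 19³ = 6859 ≡ 17 (mod 22), not 6.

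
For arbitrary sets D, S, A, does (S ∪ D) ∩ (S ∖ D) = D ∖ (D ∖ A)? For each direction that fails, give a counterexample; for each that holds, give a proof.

(⊆) fails and (⊇) fails.

(⟹) This inclusion fails. Take D = ∅, S = {1}, A = ∅; then 1 ∈ (S ∪ D) ∩ (S ∖ D) but 1 ∉ D ∖ (D ∖ A).

(⟸) This inclusion fails. Take D = {1}, S = ∅, A = {1}; then 1 ∈ D ∖ (D ∖ A) but 1 ∉ (S ∪ D) ∩ (S ∖ D).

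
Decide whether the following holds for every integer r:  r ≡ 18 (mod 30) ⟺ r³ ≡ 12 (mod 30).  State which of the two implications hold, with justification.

Both directions hold; the statement is true.

(→) Suppose r ≡ 18 (mod 30). Write r = 30j + 18. Then (30j + 18)³ = 27000j³ + 48600j² + 29160j + 5832 = 30(900j³ + 1620j² + 972j + 194) + 12, so r³ ≡ 12 (mod 30).

(←) Conversely, suppose r³ ≡ 12 (mod 30). The only residue r in {0, …, 29} with r³ ≡ 12 (mod 30) is r = 18, so r ≡ 18 (mod 30).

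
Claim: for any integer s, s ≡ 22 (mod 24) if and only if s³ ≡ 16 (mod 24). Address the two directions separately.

Only the forward direction holds.

(←) This fails: take s = 4. Then 4³ = 64 ≡ 16 (mod 24), yet 4 ≡ 4 (mod 24), not 22.

(→) Suppose s ≡ 22 (mod 24). Write s = 24j + 22. Then (24j + 22)³ = 13824j³ + 38016j² + 34848j + 10648 = 24(576j³ + 1584j² + 1452j + 443) + 16, so s³ ≡ 16 (mod 24).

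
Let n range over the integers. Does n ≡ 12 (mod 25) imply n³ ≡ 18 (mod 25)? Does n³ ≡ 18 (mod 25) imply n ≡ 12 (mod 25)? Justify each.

Both directions fail.

[⇒] This fails: take n = 12. Then 12 ≡ 12 (mod 25), but 12³ = 1728 ≡ 3 (mod 25), not 18.

[⇐] This fails: take n = 7. Then 7³ = 343 ≡ 18 (mod 25), yet 7 ≡ 7 (mod 25), not 12.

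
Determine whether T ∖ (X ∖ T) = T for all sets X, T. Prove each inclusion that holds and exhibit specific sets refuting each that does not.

Forward inclusion. Let x ∈ T ∖ (X ∖ T). Then either x ∈ T and x ∉ X; or x ∈ X ∩ T. In each case x ∈ T, so T ∖ (X ∖ T) ⊆ T.

Reverse inclusion. Let x ∈ T. Then either x ∈ T and x ∉ X; or x ∈ X ∩ T. In each case x ∈ T ∖ (X ∖ T), so T ⊆ T ∖ (X ∖ T).

Both inclusions hold; the sets are equal.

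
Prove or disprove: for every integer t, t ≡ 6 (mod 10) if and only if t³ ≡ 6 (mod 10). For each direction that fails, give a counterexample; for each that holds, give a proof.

[⇒] Suppose t ≡ 6 (mod 10). Write t = 10j + 6. Then (10j + 6)³ = 1000j³ + 1800j² + 1080j + 216 = 10(100j³ + 180j² + 108j + 21) + 6, so t³ ≡ 6 (mod 10).

[⇐] For the converse, argue contrapositively. If t ≢ 6 (mod 10), then t is congruent to one of 0, 1, 2, 3, 4, 5, 7, 8, 9 modulo 10, and these give t³ ≡ 0, 1, 8, 7, 4, 5, 3, 2, 9 respectively — never 6.

The biconditional holds.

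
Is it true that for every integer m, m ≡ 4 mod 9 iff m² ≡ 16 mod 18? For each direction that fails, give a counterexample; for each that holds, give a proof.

[⇒] This fails: take m = 13. Then 13 ≡ 4 (mod 9), but 13² = 169 ≡ 7 (mod 18), not 16.

[⇐] This fails: take m = 14. Then 14² = 196 ≡ 16 (mod 18), yet 14 ≡ 5 (mod 9), not 4.

Neither implication holds.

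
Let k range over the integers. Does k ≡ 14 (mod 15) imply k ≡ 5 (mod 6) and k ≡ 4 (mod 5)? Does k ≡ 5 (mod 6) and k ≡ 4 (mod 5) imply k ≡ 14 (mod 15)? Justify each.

(⇒) This fails: k = 14 gives 14 ≡ 14 (mod 15) but 14 ≡ 2 (mod 6), so the conjunction on the right does not hold.

(⇐) Conversely, if k ≡ 5 (mod 6) and k ≡ 4 (mod 5), then by the Chinese remainder theorem k ≡ 29 (mod 30). Since 29 ≡ 14 (mod 15) and 15 ∣ 30, we get k ≡ 14 (mod 15).

Not equivalent: only (⇐) holds.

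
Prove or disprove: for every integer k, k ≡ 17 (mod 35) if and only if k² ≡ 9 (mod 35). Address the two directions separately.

(⇒) holds; (⇐) fails.

Converse. This fails: take k = 3. Then 3² = 9 ≡ 9 (mod 35), yet 3 ≡ 3 (mod 35), not 17.

Forward direction. Suppose k ≡ 17 (mod 35). Write k = 35j + 17. Then (35j + 17)² = 1225j² + 1190j + 289 = 35(35j² + 34j + 8) + 9, so k² ≡ 9 (mod 35).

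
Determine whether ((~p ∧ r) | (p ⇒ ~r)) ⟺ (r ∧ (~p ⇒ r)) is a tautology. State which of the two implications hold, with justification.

Neither direction holds.

(⟹) This fails. Under p = F, r = F, the left side is true but the right side is false.

(⟸) This fails. Under p = T, r = T, the left side is false but the right side is true.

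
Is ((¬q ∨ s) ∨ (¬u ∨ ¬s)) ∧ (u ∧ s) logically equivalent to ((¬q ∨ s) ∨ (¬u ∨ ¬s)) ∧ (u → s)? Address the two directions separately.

[⇒] Assume the antecedent. If q is true, the antecedent forces (q = T, s = T, u = T), and the consequent holds there. If q is false, the antecedent forces (q = F, s = T, u = T), and the consequent holds there. Either way the consequent holds.

[⇐] This fails. Under q = F, s = F, u = F, the left side is false but the right side is true.

Not equivalent: only (⇒) holds.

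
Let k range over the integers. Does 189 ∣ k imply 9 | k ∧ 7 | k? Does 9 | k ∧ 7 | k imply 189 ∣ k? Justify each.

Only the forward implication holds.

(⟹) If 189 ∣ k, write k = 189q. Since 189 = 21·9, k = 9·(21q), so 9 ∣ k; and since 189 = 27·7, k = 7·(27q), so 7 ∣ k.

(⟸) This fails: take k = 63. Both 9 ∣ 63 and 7 ∣ 63, yet 63 is not a multiple of 189 (since 63 = 0·189 + 63), so 189 ∤ 63.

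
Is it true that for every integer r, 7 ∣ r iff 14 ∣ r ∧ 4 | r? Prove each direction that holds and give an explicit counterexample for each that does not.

Only the converse holds.

(⇒) This fails: take r = 7. Certainly 7 ∣ 7, but 14 ∤ 7.

(⇐) Suppose 14 ∣ r and 4 ∣ r. Any common multiple of 14 and 4 is a multiple of their lcm; here lcm(14, 4) = 14·4/gcd(14, 4) = 56/2 = 28, so 28 ∣ r. Since 7 ∣ 28, it follows that 7 ∣ r.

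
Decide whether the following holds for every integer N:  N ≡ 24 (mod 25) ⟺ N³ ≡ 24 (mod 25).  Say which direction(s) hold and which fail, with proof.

Equivalent; both directions hold.

(→) Suppose N ≡ 24 (mod 25). Write N = 25j + 24. Then (25j + 24)³ = 15625j³ + 45000j² + 43200j + 13824 = 25(625j³ + 1800j² + 1728j + 552) + 24, so N³ ≡ 24 (mod 25).

(←) Conversely, suppose N³ ≡ 24 (mod 25). The only residue r in {0, …, 24} with r³ ≡ 24 (mod 25) is r = 24, so N ≡ 24 (mod 25).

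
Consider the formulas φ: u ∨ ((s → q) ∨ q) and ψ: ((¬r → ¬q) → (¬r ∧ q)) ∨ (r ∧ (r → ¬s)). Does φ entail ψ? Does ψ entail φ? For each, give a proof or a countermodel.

Only the converse holds.

(⟸) Assume the antecedent. If s is true, the antecedent forces (u = F, r = F, s = T, q = T) or (u = T, r = F, s = T, q = T), and u ∨ ((s → q) ∨ q) holds there. If s is false, u ∨ ((s → q) ∨ q) reduces to true regardless of the other variables. Either way u ∨ ((s → q) ∨ q) holds.

(⟹) This fails. Under u = F, r = F, s = F, q = F, the left side is true but the right side is false.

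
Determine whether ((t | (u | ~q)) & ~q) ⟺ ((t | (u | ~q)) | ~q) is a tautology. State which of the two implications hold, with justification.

Only the forward direction holds.

(←) This fails. Under u = T, t = F, q = T, the left side is false but the right side is true.

(→) Assume the antecedent. If u is true, (t | (u | ~q)) | ~q reduces to true regardless of the other variables. If u is false, the antecedent forces (u = F, t = F, q = F) or (u = F, t = T, q = F), and (t | (u | ~q)) | ~q holds there. Either way (t | (u | ~q)) | ~q holds.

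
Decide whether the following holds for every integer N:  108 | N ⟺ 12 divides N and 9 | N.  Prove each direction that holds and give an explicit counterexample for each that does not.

(←) This fails: take N = 36. Both 12 ∣ 36 and 9 ∣ 36, yet 36 is not a multiple of 108 (since 36 = 0·108 + 36), so 108 ∤ 36.

(→) If 108 ∣ N, write N = 108q. Since 108 = 9·12, N = 12·(9q), so 12 ∣ N; and since 108 = 12·9, N = 9·(12q), so 9 ∣ N.

Only the forward implication holds.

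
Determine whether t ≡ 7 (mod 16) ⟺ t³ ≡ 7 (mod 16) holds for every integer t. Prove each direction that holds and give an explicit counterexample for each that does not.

(⟹) Suppose t ≡ 7 (mod 16). Write t = 16j + 7. Then (16j + 7)³ = 4096j³ + 5376j² + 2352j + 343 = 16(256j³ + 336j² + 147j + 21) + 7, so t³ ≡ 7 (mod 16).

(⟸) Conversely, suppose t³ ≡ 7 (mod 16). The only residue r in {0, …, 15} with r³ ≡ 7 (mod 16) is r = 7, so t ≡ 7 (mod 16).

Both implications hold.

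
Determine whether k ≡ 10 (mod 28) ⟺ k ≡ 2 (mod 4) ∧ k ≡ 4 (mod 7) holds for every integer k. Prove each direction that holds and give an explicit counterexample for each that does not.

Both directions fail.

(⇒) This fails: k = 10 gives 10 ≡ 10 (mod 28) but 10 ≡ 3 (mod 7), so the conjunction on the right does not hold.

(⇐) This fails: k = 18 satisfies both congruences on the right (18 ≡ 2 mod 4 and 18 ≡ 4 mod 7) yet 18 ≡ 18 (mod 28), not 10.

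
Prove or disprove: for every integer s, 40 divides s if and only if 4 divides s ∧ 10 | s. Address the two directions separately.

Only the forward direction holds.

(→) If 40 ∣ s, write s = 40q. Since 40 = 10·4, s = 4·(10q), so 4 ∣ s; and since 40 = 4·10, s = 10·(4q), so 10 ∣ s.

(←) This fails: take s = 20. Both 4 ∣ 20 and 10 ∣ 20, yet 20 is not a multiple of 40 (since 20 = 0·40 + 20), so 40 ∤ 20.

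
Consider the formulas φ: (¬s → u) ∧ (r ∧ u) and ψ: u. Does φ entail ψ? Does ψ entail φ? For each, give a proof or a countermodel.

(⇒) holds; (⇐) fails.

[⇐] This fails. Under u = T, r = F, s = F, the left side is false but the right side is true.

[⇒] Assume the antecedent. If u is true, u reduces to true regardless of the other variables. If u is false, the antecedent cannot hold. Either way u holds.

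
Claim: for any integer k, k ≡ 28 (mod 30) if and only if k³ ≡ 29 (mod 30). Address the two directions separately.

(⇒) This fails: take k = 28. Then 28 ≡ 28 (mod 30), but 28³ = 21952 ≡ 22 (mod 30), not 29.

(⇐) This fails: take k = 29. Then 29³ = 24389 ≡ 29 (mod 30), yet 29 ≡ 29 (mod 30), not 28.

Neither implication holds.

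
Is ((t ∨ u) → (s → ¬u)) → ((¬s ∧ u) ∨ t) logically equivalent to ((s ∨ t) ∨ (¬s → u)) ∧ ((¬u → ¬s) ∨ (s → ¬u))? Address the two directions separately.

[⇒] Assume the antecedent. If t is true, the consequent reduces to true regardless of the other variables. If t is false, the antecedent forces (t = F, u = T, s = F) or (t = F, u = T, s = T), and the consequent holds there. Either way the consequent holds.

[⇐] This fails. Under t = F, u = F, s = T, the left side is false but the right side is true.

(⇒) holds; (⇐) fails.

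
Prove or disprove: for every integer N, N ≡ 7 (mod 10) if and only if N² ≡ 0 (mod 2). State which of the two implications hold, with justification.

(⇒) fails and (⇐) fails.

[⇒] This fails: take N = 7. Then 7 ≡ 7 (mod 10), but 7² = 49 ≡ 1 (mod 2), not 0.

[⇐] This fails: take N = 0. Then 0² = 0 ≡ 0 (mod 2), yet 0 ≡ 0 (mod 10), not 7.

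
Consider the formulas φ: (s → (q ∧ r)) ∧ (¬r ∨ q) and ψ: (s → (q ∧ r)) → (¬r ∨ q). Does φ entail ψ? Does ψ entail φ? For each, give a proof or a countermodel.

Only the forward direction holds.

(⇒) Assume the antecedent. If r is true, the antecedent forces (r = T, s = F, q = T) or (r = T, s = T, q = T), and (s → (q ∧ r)) → (¬r ∨ q) holds there. If r is false, (s → (q ∧ r)) → (¬r ∨ q) reduces to true regardless of the other variables. Either way (s → (q ∧ r)) → (¬r ∨ q) holds.

(⇐) This fails. Under r = F, s = T, q = F, the left side is false but the right side is true.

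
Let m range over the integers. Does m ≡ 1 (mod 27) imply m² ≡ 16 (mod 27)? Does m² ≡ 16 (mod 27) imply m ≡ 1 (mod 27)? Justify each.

Both directions fail.

(⇒) This fails: take m = 1. Then 1 ≡ 1 (mod 27), but 1² = 1 ≡ 1 (mod 27), not 16.

(⇐) This fails: take m = 4. Then 4² = 16 ≡ 16 (mod 27), yet 4 ≡ 4 (mod 27), not 1.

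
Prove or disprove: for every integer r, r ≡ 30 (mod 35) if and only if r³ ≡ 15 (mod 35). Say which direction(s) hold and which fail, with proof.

(⟹) Suppose r ≡ 30 (mod 35). Write r = 35j + 30. Then (35j + 30)³ = 42875j³ + 110250j² + 94500j + 27000 = 35(1225j³ + 3150j² + 2700j + 771) + 15, so r³ ≡ 15 (mod 35).

(⟸) This fails: take r = 15. Then 15³ = 3375 ≡ 15 (mod 35), yet 15 ≡ 15 (mod 35), not 30.

(⇒) holds; (⇐) fails.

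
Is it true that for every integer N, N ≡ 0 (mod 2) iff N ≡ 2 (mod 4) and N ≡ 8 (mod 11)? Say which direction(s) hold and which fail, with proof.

The forward direction fails; the converse holds.

[⇒] This fails: N = 0 gives 0 ≡ 0 (mod 2) but 0 ≡ 0 (mod 4), so the conjunction on the right does not hold.

[⇐] Conversely, if N ≡ 2 (mod 4) and N ≡ 8 (mod 11), then by the Chinese remainder theorem N ≡ 30 (mod 44). Since 30 ≡ 0 (mod 2) and 2 ∣ 44, we get N ≡ 0 (mod 2).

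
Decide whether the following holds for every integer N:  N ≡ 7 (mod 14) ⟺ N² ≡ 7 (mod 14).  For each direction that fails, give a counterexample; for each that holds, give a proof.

The biconditional holds.

(→) Suppose N ≡ 7 (mod 14). Write N = 14j + 7. Then (14j + 7)² = 196j² + 196j + 49 = 14(14j² + 14j + 3) + 7, so N² ≡ 7 (mod 14).

(←) Conversely, suppose N² ≡ 7 (mod 14). The only residue r in {0, …, 13} with r² ≡ 7 (mod 14) is r = 7, so N ≡ 7 (mod 14).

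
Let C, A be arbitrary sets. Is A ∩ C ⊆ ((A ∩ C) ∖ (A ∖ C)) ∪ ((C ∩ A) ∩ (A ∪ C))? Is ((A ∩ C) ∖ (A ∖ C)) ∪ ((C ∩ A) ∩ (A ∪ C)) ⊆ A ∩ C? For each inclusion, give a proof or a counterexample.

Both inclusions hold.

(⊇) Let x ∈ ((A ∩ C) ∖ (A ∖ C)) ∪ ((C ∩ A) ∩ (A ∪ C)). Then x ∈ C ∩ A, from which x ∈ A ∩ C.

(⊆) Let x ∈ A ∩ C. Then x ∈ C ∩ A, from which x ∈ ((A ∩ C) ∖ (A ∖ C)) ∪ ((C ∩ A) ∩ (A ∪ C)).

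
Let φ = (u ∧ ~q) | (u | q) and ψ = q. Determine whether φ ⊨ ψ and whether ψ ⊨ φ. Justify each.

[⇒] This fails. Under u = T, q = F, the left side is true but the right side is false.

[⇐] Assume the antecedent. If u is true, (u ∧ ~q) | (u | q) reduces to true regardless of the other variables. If u is false, the antecedent forces (u = F, q = T), and (u ∧ ~q) | (u | q) holds there. Either way (u ∧ ~q) | (u | q) holds.

Not equivalent: only (⇐) holds.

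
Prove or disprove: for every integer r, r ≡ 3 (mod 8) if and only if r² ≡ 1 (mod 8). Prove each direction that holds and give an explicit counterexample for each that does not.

(⟸) This fails: take r = 1. Then 1² = 1 ≡ 1 (mod 8), yet 1 ≡ 1 (mod 8), not 3.

(⟹) Suppose r ≡ 3 (mod 8). Write r = 8j + 3. Then (8j + 3)² = 64j² + 48j + 9 = 8(8j² + 6j + 1) + 1, so r² ≡ 1 (mod 8).

Not equivalent: only (⇒) holds.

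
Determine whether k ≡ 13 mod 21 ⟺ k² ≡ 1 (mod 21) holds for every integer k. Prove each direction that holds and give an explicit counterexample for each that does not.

Only the forward direction holds.

[⇐] This fails: take k = 1. Then 1² = 1 ≡ 1 (mod 21), yet 1 ≡ 1 (mod 21), not 13.

[⇒] Suppose k ≡ 13 mod 21. Write k = 21j + 13. Then (21j + 13)² = 441j² + 546j + 169 = 21(21j² + 26j + 8) + 1, so k² ≡ 1 (mod 21).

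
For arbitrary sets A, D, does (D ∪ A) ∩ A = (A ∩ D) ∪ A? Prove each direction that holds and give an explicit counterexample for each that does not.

(⊇) Let x ∈ (A ∩ D) ∪ A. Then either x ∈ A and x ∉ D; or x ∈ A ∩ D. In each case x ∈ (D ∪ A) ∩ A, so (A ∩ D) ∪ A ⊆ (D ∪ A) ∩ A.

(⊆) Let x ∈ (D ∪ A) ∩ A. Then either x ∈ A and x ∉ D; or x ∈ A ∩ D. In each case x ∈ (A ∩ D) ∪ A, so (D ∪ A) ∩ A ⊆ (A ∩ D) ∪ A.

The two sets are equal.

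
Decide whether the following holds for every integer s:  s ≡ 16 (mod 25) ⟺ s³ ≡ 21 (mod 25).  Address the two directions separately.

Forward direction. Suppose s ≡ 16 (mod 25). Write s = 25j + 16. Then (25j + 16)³ = 15625j³ + 30000j² + 19200j + 4096 = 25(625j³ + 1200j² + 768j + 163) + 21, so s³ ≡ 21 (mod 25).

Converse. Suppose s³ ≡ 21 (mod 25). The only residue r in {0, …, 24} with r³ ≡ 21 (mod 25) is r = 16, so s ≡ 16 (mod 25).

Equivalent; both directions hold.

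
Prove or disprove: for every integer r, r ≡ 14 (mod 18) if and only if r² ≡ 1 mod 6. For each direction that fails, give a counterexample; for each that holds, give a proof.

Both directions fail.

(→) This fails: take r = 14. Then 14 ≡ 14 (mod 18), but 14² = 196 ≡ 4 (mod 6), not 1.

(←) This fails: take r = 1. Then 1² = 1 ≡ 1 (mod 6), yet 1 ≡ 1 (mod 18), not 14.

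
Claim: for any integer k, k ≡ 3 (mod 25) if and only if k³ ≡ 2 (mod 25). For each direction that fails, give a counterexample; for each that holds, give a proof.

(⇒) Suppose k ≡ 3 (mod 25). Write k = 25j + 3. Then (25j + 3)³ = 15625j³ + 5625j² + 675j + 27 = 25(625j³ + 225j² + 27j + 1) + 2, so k³ ≡ 2 (mod 25).

(⇐) Conversely, suppose k³ ≡ 2 (mod 25). The only residue r in {0, …, 24} with r³ ≡ 2 (mod 25) is r = 3, so k ≡ 3 (mod 25).

Both directions hold.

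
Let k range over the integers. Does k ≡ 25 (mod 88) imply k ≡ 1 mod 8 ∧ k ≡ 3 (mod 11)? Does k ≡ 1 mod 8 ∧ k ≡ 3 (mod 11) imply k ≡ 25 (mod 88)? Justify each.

The biconditional holds.

[⇐] If k ≡ 1 (mod 8) and k ≡ 3 (mod 11), then by the Chinese remainder theorem k ≡ 25 (mod 88). This is exactly k ≡ 25 (mod 88).

[⇒] Suppose k ≡ 25 (mod 88); write k = 88j + 25. Since 8 ∣ 88, reducing mod 8 gives k ≡ 25 ≡ 1 (mod 8); since 11 ∣ 88, reducing mod 11 gives k ≡ 25 ≡ 3 (mod 11).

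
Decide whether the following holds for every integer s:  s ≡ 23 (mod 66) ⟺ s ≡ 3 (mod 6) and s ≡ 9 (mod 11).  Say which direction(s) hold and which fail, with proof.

Neither direction holds.

Forward direction. This fails: s = 23 gives 23 ≡ 23 (mod 66) but 23 ≡ 5 (mod 6), so the conjunction on the right does not hold.

Converse. This fails: s = 9 satisfies both congruences on the right (9 ≡ 3 mod 6 and 9 ≡ 9 mod 11) yet 9 ≡ 9 (mod 66), not 23.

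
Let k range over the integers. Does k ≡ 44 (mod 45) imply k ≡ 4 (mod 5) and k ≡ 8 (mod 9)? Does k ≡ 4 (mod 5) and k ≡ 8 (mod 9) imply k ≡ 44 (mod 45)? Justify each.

Equivalent; both directions hold.

[⇒] Suppose k ≡ 44 (mod 45); write k = 45j + 44. Since 5 ∣ 45, reducing mod 5 gives k ≡ 44 ≡ 4 (mod 5); since 9 ∣ 45, reducing mod 9 gives k ≡ 44 ≡ 8 (mod 9).

[⇐] Conversely, if k ≡ 4 (mod 5) and k ≡ 8 (mod 9), then by the Chinese remainder theorem k ≡ 44 (mod 45). This is exactly k ≡ 44 (mod 45).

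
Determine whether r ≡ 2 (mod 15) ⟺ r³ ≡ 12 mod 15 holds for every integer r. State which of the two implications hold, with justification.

(⟹) This fails: take r = 2. Then 2 ≡ 2 (mod 15), but 2³ = 8 ≡ 8 (mod 15), not 12.

(⟸) This fails: take r = 3. Then 3³ = 27 ≡ 12 (mod 15), yet 3 ≡ 3 (mod 15), not 2.

(⇒) fails and (⇐) fails.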